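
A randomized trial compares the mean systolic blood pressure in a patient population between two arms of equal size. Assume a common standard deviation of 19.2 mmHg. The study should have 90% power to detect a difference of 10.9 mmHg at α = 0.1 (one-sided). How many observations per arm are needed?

41 per group

For two equal groups, n per group = 2·((z_α + z_β)·σ/δ)².
z_α = 1.282; z_β = 1.282 (power 90%).
n = 2 × (2.564 × 19.2 / 10.9)² = 2 × 20.40 = 40.80
Round up: n = 41 per group.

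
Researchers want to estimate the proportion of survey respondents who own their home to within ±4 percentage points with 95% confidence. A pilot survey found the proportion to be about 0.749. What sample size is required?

For a proportion with margin E = 0.04 at 95% confidence, z = 1.960.
n = p̂(1−p̂)(z/E)² = 0.749 × 0.251 × (1.960/0.04)² = 451.39
Round up: n = 452.

n = 452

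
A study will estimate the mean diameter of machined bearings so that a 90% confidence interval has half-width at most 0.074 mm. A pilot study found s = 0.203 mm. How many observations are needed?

21

For a mean, the margin of error is E = z·σ/√n, so n = (zσ/E)².
At 90% confidence, z = 1.645.
n = (1.645 × 0.203 / 0.074)² = 20.36
Round up: n = 21.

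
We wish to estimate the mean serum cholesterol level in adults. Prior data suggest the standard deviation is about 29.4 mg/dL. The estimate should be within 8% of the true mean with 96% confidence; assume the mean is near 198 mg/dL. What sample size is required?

n = 15

For a mean, the margin of error is E = z·σ/√n, so n = (zσ/E)².
At 96% confidence, z = 2.054.
E = 8% of 198 = 15.84 mg/dL.
n = (2.054 × 29.4 / 15.84)² = 14.53
Round up: n = 15.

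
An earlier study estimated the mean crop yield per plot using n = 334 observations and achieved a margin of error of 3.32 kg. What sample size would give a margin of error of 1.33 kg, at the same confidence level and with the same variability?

Margin of error scales as 1/√n, so n₂ = n₁·(E₁/E₂)².
n₂ = 334 × (3.32/1.33)² = 334 × 6.231 = 2081.15
Round up: n₂ = 2082.

n = 2082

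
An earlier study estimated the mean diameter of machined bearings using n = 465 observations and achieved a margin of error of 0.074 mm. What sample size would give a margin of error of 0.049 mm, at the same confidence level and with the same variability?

Margin of error scales as 1/√n, so n₂ = n₁·(E₁/E₂)².
n₂ = 465 × (0.074/0.049)² = 465 × 2.281 = 1060.66
Round up: n₂ = 1061.

1061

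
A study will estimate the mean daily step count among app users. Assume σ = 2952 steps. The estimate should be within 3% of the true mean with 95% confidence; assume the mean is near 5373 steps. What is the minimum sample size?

n = 1289

For a mean, the margin of error is E = z·σ/√n, so n = (zσ/E)².
At 95% confidence, z = 1.960.
E = 3% of 5373 = 161.2 steps.
n = (1.960 × 2952 / 161.2)² = 1288.45
Round up: n = 1289.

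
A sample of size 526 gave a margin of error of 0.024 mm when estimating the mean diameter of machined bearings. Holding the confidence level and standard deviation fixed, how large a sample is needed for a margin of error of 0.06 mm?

n = 85

Margin of error scales as 1/√n, so n₂ = n₁·(E₁/E₂)².
n₂ = 526 × (0.024/0.06)² = 526 × 0.16 = 84.16
Round up: n₂ = 85.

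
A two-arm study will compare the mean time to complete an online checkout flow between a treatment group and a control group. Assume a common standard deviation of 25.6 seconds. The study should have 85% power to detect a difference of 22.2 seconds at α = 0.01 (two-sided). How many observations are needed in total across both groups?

70 total

For two equal groups, n per group = 2·((z_{α/2} + z_β)·σ/δ)².
z_{α/2} = 2.576; z_β = 1.036 (power 85%).
n = 2 × (3.612 × 25.6 / 22.2)² = 2 × 17.35 = 34.70
Round up: n = 35 per group.
Total across both groups: 2 × 35 = 70.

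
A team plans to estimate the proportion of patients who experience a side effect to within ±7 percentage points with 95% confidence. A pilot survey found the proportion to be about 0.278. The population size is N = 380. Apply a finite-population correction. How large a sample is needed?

112

For a proportion with margin E = 0.07 at 95% confidence, z = 1.960.
n = p̂(1−p̂)(z/E)² = 0.278 × 0.722 × (1.960/0.07)² = 157.36 — call this n₀.
Finite-population correction with N = 380: n = n₀ / (1 + (n₀−1)/N) = 157.36 / 1.411 = 111.52
Round up: n = 112.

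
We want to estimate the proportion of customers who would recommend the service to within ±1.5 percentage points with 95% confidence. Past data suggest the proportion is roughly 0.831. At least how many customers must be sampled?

For a proportion with margin E = 0.015 at 95% confidence, z = 1.960.
n = p̂(1−p̂)(z/E)² = 0.831 × 0.169 × (1.960/0.015)² = 2397.82
Round up: n = 2398.

n = 2398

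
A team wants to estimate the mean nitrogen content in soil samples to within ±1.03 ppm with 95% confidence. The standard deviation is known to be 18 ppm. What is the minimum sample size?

n = 1174

For a mean, the margin of error is E = z·σ/√n, so n = (zσ/E)².
At 95% confidence, z = 1.960.
n = (1.960 × 18 / 1.03)² = 1173.23
Round up: n = 1174.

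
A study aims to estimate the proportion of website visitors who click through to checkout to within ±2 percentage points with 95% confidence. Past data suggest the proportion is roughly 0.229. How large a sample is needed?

1696

For a proportion with margin E = 0.02 at 95% confidence, z = 1.960.
n = p̂(1−p̂)(z/E)² = 0.229 × 0.771 × (1.960/0.02)² = 1695.67
Round up: n = 1696.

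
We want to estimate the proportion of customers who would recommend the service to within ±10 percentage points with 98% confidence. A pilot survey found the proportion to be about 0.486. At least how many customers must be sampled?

n = 136

For a proportion with margin E = 0.1 at 98% confidence, z = 2.326.
n = p̂(1−p̂)(z/E)² = 0.486 × 0.514 × (2.326/0.1)² = 135.15
Round up: n = 136.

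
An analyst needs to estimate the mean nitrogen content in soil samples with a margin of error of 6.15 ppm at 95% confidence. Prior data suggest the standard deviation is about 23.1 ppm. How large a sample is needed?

For a mean, the margin of error is E = z·σ/√n, so n = (zσ/E)².
At 95% confidence, z = 1.960.
n = (1.960 × 23.1 / 6.15)² = 54.20
Round up: n = 55.

n = 55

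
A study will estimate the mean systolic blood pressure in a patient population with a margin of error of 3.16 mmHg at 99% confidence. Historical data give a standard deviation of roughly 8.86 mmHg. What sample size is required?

For a mean, the margin of error is E = z·σ/√n, so n = (zσ/E)².
At 99% confidence, z = 2.576.
n = (2.576 × 8.86 / 3.16)² = 52.17
Round up: n = 53.

n = 53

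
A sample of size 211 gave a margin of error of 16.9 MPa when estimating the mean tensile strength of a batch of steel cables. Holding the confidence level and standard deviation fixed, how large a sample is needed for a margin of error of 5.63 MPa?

Margin of error scales as 1/√n, so n₂ = n₁·(E₁/E₂)².
n₂ = 211 × (16.9/5.63)² = 211 × 9.011 = 1901.32
Round up: n₂ = 1902.

n = 1902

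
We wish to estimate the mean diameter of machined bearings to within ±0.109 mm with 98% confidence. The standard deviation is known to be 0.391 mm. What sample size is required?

For a mean, the margin of error is E = z·σ/√n, so n = (zσ/E)².
At 98% confidence, z = 2.326.
n = (2.326 × 0.391 / 0.109)² = 69.62
Round up: n = 70.

70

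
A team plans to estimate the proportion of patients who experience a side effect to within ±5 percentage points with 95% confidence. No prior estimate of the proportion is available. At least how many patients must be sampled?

For a proportion with margin E = 0.05 at 95% confidence, z = 1.960.
With no prior estimate, use p = 0.5, which maximizes p(1−p) at 0.25.
n = 0.25 × (z/E)² = 0.25 × (1.960/0.05)² = 384.16
Round up: n = 385.

n = 385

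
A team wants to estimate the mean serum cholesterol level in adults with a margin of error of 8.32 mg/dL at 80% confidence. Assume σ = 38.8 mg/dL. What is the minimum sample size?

For a mean, the margin of error is E = z·σ/√n, so n = (zσ/E)².
At 80% confidence, z = 1.282.
n = (1.282 × 38.8 / 8.32)² = 35.74
Round up: n = 36.

36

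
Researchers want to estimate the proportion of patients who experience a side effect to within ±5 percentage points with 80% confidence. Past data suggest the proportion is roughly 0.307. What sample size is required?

For a proportion with margin E = 0.05 at 80% confidence, z = 1.282.
n = p̂(1−p̂)(z/E)² = 0.307 × 0.693 × (1.282/0.05)² = 139.86
Round up: n = 140.

140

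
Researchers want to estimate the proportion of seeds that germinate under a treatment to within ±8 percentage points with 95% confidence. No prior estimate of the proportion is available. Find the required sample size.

151

For a proportion with margin E = 0.08 at 95% confidence, z = 1.960.
With no prior estimate, use p = 0.5, which maximizes p(1−p) at 0.25.
n = 0.25 × (z/E)² = 0.25 × (1.960/0.08)² = 150.06
Round up: n = 151.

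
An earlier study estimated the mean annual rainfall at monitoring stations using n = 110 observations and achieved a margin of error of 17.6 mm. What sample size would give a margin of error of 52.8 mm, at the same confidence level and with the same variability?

n = 13

Margin of error scales as 1/√n, so n₂ = n₁·(E₁/E₂)².
n₂ = 110 × (17.6/52.8)² = 110 × 0.1111 = 12.22
Round up: n₂ = 13.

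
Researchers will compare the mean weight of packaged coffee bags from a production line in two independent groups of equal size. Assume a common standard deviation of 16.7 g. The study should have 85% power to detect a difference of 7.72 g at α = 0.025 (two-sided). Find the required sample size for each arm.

101 per group

For two equal groups, n per group = 2·((z_{α/2} + z_β)·σ/δ)².
z_{α/2} = 2.241; z_β = 1.036 (power 85%).
n = 2 × (3.277 × 16.7 / 7.72)² = 2 × 50.25 = 100.50
Round up: n = 101 per group.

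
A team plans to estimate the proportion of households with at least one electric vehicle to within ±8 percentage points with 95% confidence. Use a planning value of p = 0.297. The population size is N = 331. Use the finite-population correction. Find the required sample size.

For a proportion with margin E = 0.08 at 95% confidence, z = 1.960.
n = p̂(1−p̂)(z/E)² = 0.297 × 0.703 × (1.960/0.08)² = 125.33 — call this n₀.
Finite-population correction with N = 331: n = n₀ / (1 + (n₀−1)/N) = 125.33 / 1.376 = 91.08
Round up: n = 92.

92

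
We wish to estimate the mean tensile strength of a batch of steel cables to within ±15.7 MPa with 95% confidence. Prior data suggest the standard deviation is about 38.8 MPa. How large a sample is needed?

24

For a mean, the margin of error is E = z·σ/√n, so n = (zσ/E)².
At 95% confidence, z = 1.960.
n = (1.960 × 38.8 / 15.7)² = 23.46
Round up: n = 24.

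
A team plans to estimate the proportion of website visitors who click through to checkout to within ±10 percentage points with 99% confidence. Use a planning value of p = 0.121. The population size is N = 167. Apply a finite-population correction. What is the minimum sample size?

For a proportion with margin E = 0.1 at 99% confidence, z = 2.576.
n = p̂(1−p̂)(z/E)² = 0.121 × 0.879 × (2.576/0.1)² = 70.58 — call this n₀.
Finite-population correction with N = 167: n = n₀ / (1 + (n₀−1)/N) = 70.58 / 1.417 = 49.81
Round up: n = 50.

50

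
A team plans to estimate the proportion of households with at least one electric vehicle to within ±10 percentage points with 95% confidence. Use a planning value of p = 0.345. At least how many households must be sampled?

For a proportion with margin E = 0.1 at 95% confidence, z = 1.960.
n = p̂(1−p̂)(z/E)² = 0.345 × 0.655 × (1.960/0.1)² = 86.81
Round up: n = 87.

87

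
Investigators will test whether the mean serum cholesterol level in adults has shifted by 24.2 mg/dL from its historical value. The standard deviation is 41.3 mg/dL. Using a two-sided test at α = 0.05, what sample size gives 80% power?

For a one-sample z-test, n = ((z_{α/2} + z_β)·σ/δ)².
z_{α/2} = 1.960 (two-sided α = 0.05); z_β = 0.842 (power 80% → β = 0.2).
n = (2.802 × 41.3 / 24.2)² = 22.87
Round up: n = 23.

23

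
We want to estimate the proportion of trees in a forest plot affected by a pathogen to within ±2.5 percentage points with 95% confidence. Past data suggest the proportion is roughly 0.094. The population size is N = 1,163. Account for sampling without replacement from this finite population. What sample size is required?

362

For a proportion with margin E = 0.025 at 95% confidence, z = 1.960.
n = p̂(1−p̂)(z/E)² = 0.094 × 0.906 × (1.960/0.025)² = 523.47 — call this n₀.
Finite-population correction with N = 1,163: n = n₀ / (1 + (n₀−1)/N) = 523.47 / 1.449 = 361.26
Round up: n = 362.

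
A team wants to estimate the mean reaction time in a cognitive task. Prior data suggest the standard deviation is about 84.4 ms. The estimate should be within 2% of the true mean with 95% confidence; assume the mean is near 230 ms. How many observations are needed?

1294

For a mean, the margin of error is E = z·σ/√n, so n = (zσ/E)².
At 95% confidence, z = 1.960.
E = 2% of 230 = 4.6 ms.
n = (1.960 × 84.4 / 4.6)² = 1293.25
Round up: n = 1294.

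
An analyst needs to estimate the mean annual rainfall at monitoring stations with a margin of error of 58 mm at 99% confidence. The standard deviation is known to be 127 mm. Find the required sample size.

For a mean, the margin of error is E = z·σ/√n, so n = (zσ/E)².
At 99% confidence, z = 2.576.
n = (2.576 × 127 / 58)² = 31.82
Round up: n = 32.

n = 32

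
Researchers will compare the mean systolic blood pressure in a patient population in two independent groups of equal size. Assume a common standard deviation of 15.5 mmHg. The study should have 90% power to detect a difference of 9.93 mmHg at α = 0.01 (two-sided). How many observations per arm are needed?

73 per group

For two equal groups, n per group = 2·((z_{α/2} + z_β)·σ/δ)².
z_{α/2} = 2.576; z_β = 1.282 (power 90%).
n = 2 × (3.858 × 15.5 / 9.93)² = 2 × 36.27 = 72.54
Round up: n = 73 per group.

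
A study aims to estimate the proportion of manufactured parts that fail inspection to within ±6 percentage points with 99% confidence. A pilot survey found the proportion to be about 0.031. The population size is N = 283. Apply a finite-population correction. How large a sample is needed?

For a proportion with margin E = 0.06 at 99% confidence, z = 2.576.
n = p̂(1−p̂)(z/E)² = 0.031 × 0.969 × (2.576/0.06)² = 55.37 — call this n₀.
Finite-population correction with N = 283: n = n₀ / (1 + (n₀−1)/N) = 55.37 / 1.192 = 46.45
Round up: n = 47.

n = 47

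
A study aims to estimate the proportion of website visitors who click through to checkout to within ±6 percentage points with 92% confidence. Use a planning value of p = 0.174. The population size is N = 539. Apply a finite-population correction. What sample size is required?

100

For a proportion with margin E = 0.06 at 92% confidence, z = 1.751.
n = p̂(1−p̂)(z/E)² = 0.174 × 0.826 × (1.751/0.06)² = 122.40 — call this n₀.
Finite-population correction with N = 539: n = n₀ / (1 + (n₀−1)/N) = 122.40 / 1.225 = 99.92
Round up: n = 100.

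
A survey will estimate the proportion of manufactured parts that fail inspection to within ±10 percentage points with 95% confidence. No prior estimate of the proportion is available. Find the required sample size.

For a proportion with margin E = 0.1 at 95% confidence, z = 1.960.
With no prior estimate, use p = 0.5, which maximizes p(1−p) at 0.25.
n = 0.25 × (z/E)² = 0.25 × (1.960/0.1)² = 96.04
Round up: n = 97.

97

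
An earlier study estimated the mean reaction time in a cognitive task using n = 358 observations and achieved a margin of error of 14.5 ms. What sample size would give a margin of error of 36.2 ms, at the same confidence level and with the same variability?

Margin of error scales as 1/√n, so n₂ = n₁·(E₁/E₂)².
n₂ = 358 × (14.5/36.2)² = 358 × 0.1604 = 57.42
Round up: n₂ = 58.

58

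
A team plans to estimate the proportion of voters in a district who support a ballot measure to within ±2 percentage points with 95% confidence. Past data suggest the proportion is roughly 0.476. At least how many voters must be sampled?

For a proportion with margin E = 0.02 at 95% confidence, z = 1.960.
n = p̂(1−p̂)(z/E)² = 0.476 × 0.524 × (1.960/0.02)² = 2395.47
Round up: n = 2396.

n = 2396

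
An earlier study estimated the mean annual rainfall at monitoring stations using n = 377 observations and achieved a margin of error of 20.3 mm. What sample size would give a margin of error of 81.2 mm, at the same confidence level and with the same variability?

24

Margin of error scales as 1/√n, so n₂ = n₁·(E₁/E₂)².
n₂ = 377 × (20.3/81.2)² = 377 × 0.0625 = 23.56
Round up: n₂ = 24.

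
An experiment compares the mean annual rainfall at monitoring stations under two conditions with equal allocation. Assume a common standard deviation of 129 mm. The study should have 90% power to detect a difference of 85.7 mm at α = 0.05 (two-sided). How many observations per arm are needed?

For two equal groups, n per group = 2·((z_{α/2} + z_β)·σ/δ)².
z_{α/2} = 1.960; z_β = 1.282 (power 90%).
n = 2 × (3.242 × 129 / 85.7)² = 2 × 23.81 = 47.62
Round up: n = 48 per group.

48 per group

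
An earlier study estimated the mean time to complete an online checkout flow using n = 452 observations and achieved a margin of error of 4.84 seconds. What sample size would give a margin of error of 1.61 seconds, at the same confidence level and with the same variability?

4085

Margin of error scales as 1/√n, so n₂ = n₁·(E₁/E₂)².
n₂ = 452 × (4.84/1.61)² = 452 × 9.037 = 4084.72
Round up: n₂ = 4085.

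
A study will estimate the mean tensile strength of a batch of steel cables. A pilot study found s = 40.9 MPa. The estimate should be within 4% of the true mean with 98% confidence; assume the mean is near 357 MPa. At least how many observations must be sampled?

45

For a mean, the margin of error is E = z·σ/√n, so n = (zσ/E)².
At 98% confidence, z = 2.326.
E = 4% of 357 = 14.28 MPa.
n = (2.326 × 40.9 / 14.28)² = 44.38
Round up: n = 45.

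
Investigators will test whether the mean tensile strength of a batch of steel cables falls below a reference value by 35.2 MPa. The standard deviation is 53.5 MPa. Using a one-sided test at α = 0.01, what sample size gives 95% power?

For a one-sample z-test, n = ((z_α + z_β)·σ/δ)².
z_α = 2.326 (one-sided α = 0.01); z_β = 1.645 (power 95% → β = 0.05).
n = (3.971 × 53.5 / 35.2)² = 36.43
Round up: n = 37.

37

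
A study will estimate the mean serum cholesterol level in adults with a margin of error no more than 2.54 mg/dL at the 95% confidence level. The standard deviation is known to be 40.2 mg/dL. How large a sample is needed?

963

For a mean, the margin of error is E = z·σ/√n, so n = (zσ/E)².
At 95% confidence, z = 1.960.
n = (1.960 × 40.2 / 2.54)² = 962.27
Round up: n = 963.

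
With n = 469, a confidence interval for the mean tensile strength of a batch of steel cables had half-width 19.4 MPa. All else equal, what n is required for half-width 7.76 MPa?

Margin of error scales as 1/√n, so n₂ = n₁·(E₁/E₂)².
n₂ = 469 × (19.4/7.76)² = 469 × 6.25 = 2931.25
Round up: n₂ = 2932.

2932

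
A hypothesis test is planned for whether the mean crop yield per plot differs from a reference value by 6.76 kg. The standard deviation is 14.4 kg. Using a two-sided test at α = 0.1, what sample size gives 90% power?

For a one-sample z-test, n = ((z_{α/2} + z_β)·σ/δ)².
z_{α/2} = 1.645 (two-sided α = 0.1); z_β = 1.282 (power 90% → β = 0.1).
n = (2.927 × 14.4 / 6.76)² = 38.88
Round up: n = 39.

39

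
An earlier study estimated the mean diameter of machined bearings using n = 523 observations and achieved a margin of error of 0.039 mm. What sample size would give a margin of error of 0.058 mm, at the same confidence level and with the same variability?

237

Margin of error scales as 1/√n, so n₂ = n₁·(E₁/E₂)².
n₂ = 523 × (0.039/0.058)² = 523 × 0.4521 = 236.45
Round up: n₂ = 237.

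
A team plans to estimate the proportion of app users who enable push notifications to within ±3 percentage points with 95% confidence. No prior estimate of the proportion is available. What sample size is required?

n = 1068

For a proportion with margin E = 0.03 at 95% confidence, z = 1.960.
With no prior estimate, use p = 0.5, which maximizes p(1−p) at 0.25.
n = 0.25 × (z/E)² = 0.25 × (1.960/0.03)² = 1067.11
Round up: n = 1068.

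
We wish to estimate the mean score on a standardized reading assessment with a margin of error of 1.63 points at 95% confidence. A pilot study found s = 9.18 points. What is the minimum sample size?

n = 122

For a mean, the margin of error is E = z·σ/√n, so n = (zσ/E)².
At 95% confidence, z = 1.960.
n = (1.960 × 9.18 / 1.63)² = 121.85
Round up: n = 122.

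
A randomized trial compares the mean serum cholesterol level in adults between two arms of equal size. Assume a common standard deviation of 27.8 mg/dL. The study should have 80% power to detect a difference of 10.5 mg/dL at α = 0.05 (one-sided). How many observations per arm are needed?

87 per group

For two equal groups, n per group = 2·((z_α + z_β)·σ/δ)².
z_α = 1.645; z_β = 0.842 (power 80%).
n = 2 × (2.487 × 27.8 / 10.5)² = 2 × 43.36 = 86.72
Round up: n = 87 per group.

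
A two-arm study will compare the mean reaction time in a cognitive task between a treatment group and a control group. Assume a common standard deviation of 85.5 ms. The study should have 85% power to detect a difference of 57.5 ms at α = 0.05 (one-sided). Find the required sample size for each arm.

32 per group

For two equal groups, n per group = 2·((z_α + z_β)·σ/δ)².
z_α = 1.645; z_β = 1.036 (power 85%).
n = 2 × (2.681 × 85.5 / 57.5)² = 2 × 15.89 = 31.78
Round up: n = 32 per group.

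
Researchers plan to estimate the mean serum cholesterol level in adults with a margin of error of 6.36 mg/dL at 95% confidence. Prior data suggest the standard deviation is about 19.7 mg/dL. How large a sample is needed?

37

For a mean, the margin of error is E = z·σ/√n, so n = (zσ/E)².
At 95% confidence, z = 1.960.
n = (1.960 × 19.7 / 6.36)² = 36.86
Round up: n = 37.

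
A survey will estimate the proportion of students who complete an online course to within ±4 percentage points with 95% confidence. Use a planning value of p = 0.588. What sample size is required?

582

For a proportion with margin E = 0.04 at 95% confidence, z = 1.960.
n = p̂(1−p̂)(z/E)² = 0.588 × 0.412 × (1.960/0.04)² = 581.66
Round up: n = 582.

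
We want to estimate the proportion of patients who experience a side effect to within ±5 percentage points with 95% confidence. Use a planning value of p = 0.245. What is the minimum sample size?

For a proportion with margin E = 0.05 at 95% confidence, z = 1.960.
n = p̂(1−p̂)(z/E)² = 0.245 × 0.755 × (1.960/0.05)² = 284.24
Round up: n = 285.

285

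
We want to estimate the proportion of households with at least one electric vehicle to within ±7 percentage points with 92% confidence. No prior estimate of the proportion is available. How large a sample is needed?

157

For a proportion with margin E = 0.07 at 92% confidence, z = 1.751.
With no prior estimate, use p = 0.5, which maximizes p(1−p) at 0.25.
n = 0.25 × (z/E)² = 0.25 × (1.751/0.07)² = 156.43
Round up: n = 157.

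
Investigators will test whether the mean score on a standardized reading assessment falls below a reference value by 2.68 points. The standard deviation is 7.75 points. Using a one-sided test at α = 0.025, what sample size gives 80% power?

n = 66

For a one-sample z-test, n = ((z_α + z_β)·σ/δ)².
z_α = 1.960 (one-sided α = 0.025); z_β = 0.842 (power 80% → β = 0.2).
n = (2.802 × 7.75 / 2.68)² = 65.66
Round up: n = 66.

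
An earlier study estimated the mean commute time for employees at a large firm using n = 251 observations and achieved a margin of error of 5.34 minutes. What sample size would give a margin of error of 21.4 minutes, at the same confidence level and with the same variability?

Margin of error scales as 1/√n, so n₂ = n₁·(E₁/E₂)².
n₂ = 251 × (5.34/21.4)² = 251 × 0.06227 = 15.63
Round up: n₂ = 16.

16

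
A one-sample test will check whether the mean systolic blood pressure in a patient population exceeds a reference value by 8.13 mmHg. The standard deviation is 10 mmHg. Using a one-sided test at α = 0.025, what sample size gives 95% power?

For a one-sample z-test, n = ((z_α + z_β)·σ/δ)².
z_α = 1.960 (one-sided α = 0.025); z_β = 1.645 (power 95% → β = 0.05).
n = (3.605 × 10 / 8.13)² = 19.66
Round up: n = 20.

20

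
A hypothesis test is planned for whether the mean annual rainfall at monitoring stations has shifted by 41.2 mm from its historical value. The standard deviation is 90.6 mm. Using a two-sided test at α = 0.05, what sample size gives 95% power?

For a one-sample z-test, n = ((z_{α/2} + z_β)·σ/δ)².
z_{α/2} = 1.960 (two-sided α = 0.05); z_β = 1.645 (power 95% → β = 0.05).
n = (3.605 × 90.6 / 41.2)² = 62.85
Round up: n = 63.

n = 63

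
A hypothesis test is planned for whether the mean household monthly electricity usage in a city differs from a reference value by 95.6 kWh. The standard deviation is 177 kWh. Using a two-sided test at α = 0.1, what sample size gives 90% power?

30

For a one-sample z-test, n = ((z_{α/2} + z_β)·σ/δ)².
z_{α/2} = 1.645 (two-sided α = 0.1); z_β = 1.282 (power 90% → β = 0.1).
n = (2.927 × 177 / 95.6)² = 29.37
Round up: n = 30.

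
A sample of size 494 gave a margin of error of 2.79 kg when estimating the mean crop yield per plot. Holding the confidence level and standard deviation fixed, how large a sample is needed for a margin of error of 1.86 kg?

1112

Margin of error scales as 1/√n, so n₂ = n₁·(E₁/E₂)².
n₂ = 494 × (2.79/1.86)² = 494 × 2.25 = 1111.50
Round up: n₂ = 1112.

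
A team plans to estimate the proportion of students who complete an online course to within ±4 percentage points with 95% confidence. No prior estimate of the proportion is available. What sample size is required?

601

For a proportion with margin E = 0.04 at 95% confidence, z = 1.960.
With no prior estimate, use p = 0.5, which maximizes p(1−p) at 0.25.
n = 0.25 × (z/E)² = 0.25 × (1.960/0.04)² = 600.25
Round up: n = 601.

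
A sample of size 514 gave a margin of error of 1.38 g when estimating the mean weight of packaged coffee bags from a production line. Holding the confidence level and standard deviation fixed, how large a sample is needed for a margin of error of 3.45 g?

83

Margin of error scales as 1/√n, so n₂ = n₁·(E₁/E₂)².
n₂ = 514 × (1.38/3.45)² = 514 × 0.16 = 82.24
Round up: n₂ = 83.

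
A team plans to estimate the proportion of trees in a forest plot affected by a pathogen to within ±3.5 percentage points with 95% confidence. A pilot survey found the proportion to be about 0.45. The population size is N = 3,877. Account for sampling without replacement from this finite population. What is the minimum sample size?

For a proportion with margin E = 0.035 at 95% confidence, z = 1.960.
n = p̂(1−p̂)(z/E)² = 0.45 × 0.55 × (1.960/0.035)² = 776.16 — call this n₀.
Finite-population correction with N = 3,877: n = n₀ / (1 + (n₀−1)/N) = 776.16 / 1.2 = 646.80
Round up: n = 647.

647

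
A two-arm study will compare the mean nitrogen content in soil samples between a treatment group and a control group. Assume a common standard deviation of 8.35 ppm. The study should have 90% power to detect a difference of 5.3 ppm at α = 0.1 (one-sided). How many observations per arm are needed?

33 per group

For two equal groups, n per group = 2·((z_α + z_β)·σ/δ)².
z_α = 1.282; z_β = 1.282 (power 90%).
n = 2 × (2.564 × 8.35 / 5.3)² = 2 × 16.32 = 32.64
Round up: n = 33 per group.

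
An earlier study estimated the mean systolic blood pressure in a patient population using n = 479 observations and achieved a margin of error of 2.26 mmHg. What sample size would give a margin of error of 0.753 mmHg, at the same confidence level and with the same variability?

Margin of error scales as 1/√n, so n₂ = n₁·(E₁/E₂)².
n₂ = 479 × (2.26/0.753)² = 479 × 9.008 = 4314.83
Round up: n₂ = 4315.

4315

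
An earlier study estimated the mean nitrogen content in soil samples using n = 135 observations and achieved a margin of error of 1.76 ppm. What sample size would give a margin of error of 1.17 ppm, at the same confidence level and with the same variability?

306

Margin of error scales as 1/√n, so n₂ = n₁·(E₁/E₂)².
n₂ = 135 × (1.76/1.17)² = 135 × 2.263 = 305.50
Round up: n₂ = 306.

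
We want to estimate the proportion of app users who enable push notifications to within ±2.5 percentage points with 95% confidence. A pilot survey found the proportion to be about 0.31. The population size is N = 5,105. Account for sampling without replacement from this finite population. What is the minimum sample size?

For a proportion with margin E = 0.025 at 95% confidence, z = 1.960.
n = p̂(1−p̂)(z/E)² = 0.31 × 0.69 × (1.960/0.025)² = 1314.75 — call this n₀.
Finite-population correction with N = 5,105: n = n₀ / (1 + (n₀−1)/N) = 1314.75 / 1.257 = 1045.94
Round up: n = 1046.

1046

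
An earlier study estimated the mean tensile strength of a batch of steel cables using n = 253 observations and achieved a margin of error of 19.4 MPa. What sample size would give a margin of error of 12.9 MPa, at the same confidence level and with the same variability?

573

Margin of error scales as 1/√n, so n₂ = n₁·(E₁/E₂)².
n₂ = 253 × (19.4/12.9)² = 253 × 2.262 = 572.29
Round up: n₂ = 573.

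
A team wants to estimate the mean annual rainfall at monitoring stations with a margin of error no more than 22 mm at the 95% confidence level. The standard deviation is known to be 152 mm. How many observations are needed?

184

For a mean, the margin of error is E = z·σ/√n, so n = (zσ/E)².
At 95% confidence, z = 1.960.
n = (1.960 × 152 / 22)² = 183.38
Round up: n = 184.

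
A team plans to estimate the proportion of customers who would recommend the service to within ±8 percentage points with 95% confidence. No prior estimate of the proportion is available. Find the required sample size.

n = 151

For a proportion with margin E = 0.08 at 95% confidence, z = 1.960.
With no prior estimate, use p = 0.5, which maximizes p(1−p) at 0.25.
n = 0.25 × (z/E)² = 0.25 × (1.960/0.08)² = 150.06
Round up: n = 151.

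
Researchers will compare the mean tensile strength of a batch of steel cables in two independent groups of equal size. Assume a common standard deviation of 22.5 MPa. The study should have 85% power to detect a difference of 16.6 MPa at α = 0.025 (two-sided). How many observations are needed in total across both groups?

80 total

For two equal groups, n per group = 2·((z_{α/2} + z_β)·σ/δ)².
z_{α/2} = 2.241; z_β = 1.036 (power 85%).
n = 2 × (3.277 × 22.5 / 16.6)² = 2 × 19.73 = 39.46
Round up: n = 40 per group.
Total across both groups: 2 × 40 = 80.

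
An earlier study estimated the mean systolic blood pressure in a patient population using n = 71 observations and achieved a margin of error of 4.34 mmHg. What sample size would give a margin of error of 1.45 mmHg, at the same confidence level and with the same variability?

637

Margin of error scales as 1/√n, so n₂ = n₁·(E₁/E₂)².
n₂ = 71 × (4.34/1.45)² = 71 × 8.959 = 636.09
Round up: n₂ = 637.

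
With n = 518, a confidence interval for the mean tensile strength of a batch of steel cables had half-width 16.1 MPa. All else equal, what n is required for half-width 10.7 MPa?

Margin of error scales as 1/√n, so n₂ = n₁·(E₁/E₂)².
n₂ = 518 × (16.1/10.7)² = 518 × 2.264 = 1172.75
Round up: n₂ = 1173.

1173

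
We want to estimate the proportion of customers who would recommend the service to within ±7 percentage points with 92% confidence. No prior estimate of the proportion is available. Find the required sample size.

For a proportion with margin E = 0.07 at 92% confidence, z = 1.751.
With no prior estimate, use p = 0.5, which maximizes p(1−p) at 0.25.
n = 0.25 × (z/E)² = 0.25 × (1.751/0.07)² = 156.43
Round up: n = 157.

157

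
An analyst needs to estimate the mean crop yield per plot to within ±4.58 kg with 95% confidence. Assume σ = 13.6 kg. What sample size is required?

For a mean, the margin of error is E = z·σ/√n, so n = (zσ/E)².
At 95% confidence, z = 1.960.
n = (1.960 × 13.6 / 4.58)² = 33.87
Round up: n = 34.

34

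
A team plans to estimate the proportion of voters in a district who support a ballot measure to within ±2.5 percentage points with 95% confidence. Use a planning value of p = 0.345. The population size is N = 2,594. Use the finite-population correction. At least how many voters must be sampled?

For a proportion with margin E = 0.025 at 95% confidence, z = 1.960.
n = p̂(1−p̂)(z/E)² = 0.345 × 0.655 × (1.960/0.025)² = 1388.97 — call this n₀.
Finite-population correction with N = 2,594: n = n₀ / (1 + (n₀−1)/N) = 1388.97 / 1.535 = 904.87
Round up: n = 905.

905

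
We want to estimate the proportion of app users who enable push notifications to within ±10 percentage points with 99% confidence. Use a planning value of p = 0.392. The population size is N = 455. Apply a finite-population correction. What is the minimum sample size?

For a proportion with margin E = 0.1 at 99% confidence, z = 2.576.
n = p̂(1−p̂)(z/E)² = 0.392 × 0.608 × (2.576/0.1)² = 158.15 — call this n₀.
Finite-population correction with N = 455: n = n₀ / (1 + (n₀−1)/N) = 158.15 / 1.345 = 117.58
Round up: n = 118.

n = 118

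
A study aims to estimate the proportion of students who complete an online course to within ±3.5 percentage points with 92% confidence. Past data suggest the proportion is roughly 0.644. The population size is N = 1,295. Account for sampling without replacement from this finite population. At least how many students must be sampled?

For a proportion with margin E = 0.035 at 92% confidence, z = 1.751.
n = p̂(1−p̂)(z/E)² = 0.644 × 0.356 × (1.751/0.035)² = 573.82 — call this n₀.
Finite-population correction with N = 1,295: n = n₀ / (1 + (n₀−1)/N) = 573.82 / 1.442 = 397.93
Round up: n = 398.

398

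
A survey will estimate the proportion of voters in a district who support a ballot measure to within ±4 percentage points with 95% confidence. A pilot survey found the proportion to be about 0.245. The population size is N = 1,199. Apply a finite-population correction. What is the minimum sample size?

325

For a proportion with margin E = 0.04 at 95% confidence, z = 1.960.
n = p̂(1−p̂)(z/E)² = 0.245 × 0.755 × (1.960/0.04)² = 444.12 — call this n₀.
Finite-population correction with N = 1,199: n = n₀ / (1 + (n₀−1)/N) = 444.12 / 1.37 = 324.18
Round up: n = 325.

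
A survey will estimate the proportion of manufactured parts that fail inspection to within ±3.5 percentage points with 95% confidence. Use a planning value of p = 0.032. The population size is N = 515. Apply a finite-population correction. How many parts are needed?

n = 82

For a proportion with margin E = 0.035 at 95% confidence, z = 1.960.
n = p̂(1−p̂)(z/E)² = 0.032 × 0.968 × (1.960/0.035)² = 97.14 — call this n₀.
Finite-population correction with N = 515: n = n₀ / (1 + (n₀−1)/N) = 97.14 / 1.187 = 81.84
Round up: n = 82.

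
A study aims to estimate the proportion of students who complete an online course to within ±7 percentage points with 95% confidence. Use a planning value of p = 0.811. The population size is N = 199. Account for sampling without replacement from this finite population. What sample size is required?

76

For a proportion with margin E = 0.07 at 95% confidence, z = 1.960.
n = p̂(1−p̂)(z/E)² = 0.811 × 0.189 × (1.960/0.07)² = 120.17 — call this n₀.
Finite-population correction with N = 199: n = n₀ / (1 + (n₀−1)/N) = 120.17 / 1.599 = 75.15
Round up: n = 76.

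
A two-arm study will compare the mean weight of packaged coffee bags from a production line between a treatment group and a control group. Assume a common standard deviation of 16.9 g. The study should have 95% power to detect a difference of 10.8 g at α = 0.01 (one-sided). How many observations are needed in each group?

78 per group

For two equal groups, n per group = 2·((z_α + z_β)·σ/δ)².
z_α = 2.326; z_β = 1.645 (power 95%).
n = 2 × (3.971 × 16.9 / 10.8)² = 2 × 38.61 = 77.22
Round up: n = 78 per group.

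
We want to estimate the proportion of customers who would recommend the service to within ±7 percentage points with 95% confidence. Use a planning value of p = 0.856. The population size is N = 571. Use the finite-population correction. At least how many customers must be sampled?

83

For a proportion with margin E = 0.07 at 95% confidence, z = 1.960.
n = p̂(1−p̂)(z/E)² = 0.856 × 0.144 × (1.960/0.07)² = 96.64 — call this n₀.
Finite-population correction with N = 571: n = n₀ / (1 + (n₀−1)/N) = 96.64 / 1.167 = 82.81
Round up: n = 83.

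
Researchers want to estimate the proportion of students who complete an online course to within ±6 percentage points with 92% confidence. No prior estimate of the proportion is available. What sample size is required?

213

For a proportion with margin E = 0.06 at 92% confidence, z = 1.751.
With no prior estimate, use p = 0.5, which maximizes p(1−p) at 0.25.
n = 0.25 × (z/E)² = 0.25 × (1.751/0.06)² = 212.92
Round up: n = 213.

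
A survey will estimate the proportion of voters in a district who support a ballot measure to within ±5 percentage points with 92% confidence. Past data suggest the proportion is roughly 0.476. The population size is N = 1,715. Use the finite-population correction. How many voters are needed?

260

For a proportion with margin E = 0.05 at 92% confidence, z = 1.751.
n = p̂(1−p̂)(z/E)² = 0.476 × 0.524 × (1.751/0.05)² = 305.89 — call this n₀.
Finite-population correction with N = 1,715: n = n₀ / (1 + (n₀−1)/N) = 305.89 / 1.178 = 259.67
Round up: n = 260.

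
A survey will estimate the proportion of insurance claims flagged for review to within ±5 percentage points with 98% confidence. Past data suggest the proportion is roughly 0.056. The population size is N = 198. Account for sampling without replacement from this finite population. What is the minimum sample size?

n = 73

For a proportion with margin E = 0.05 at 98% confidence, z = 2.326.
n = p̂(1−p̂)(z/E)² = 0.056 × 0.944 × (2.326/0.05)² = 114.40 — call this n₀.
Finite-population correction with N = 198: n = n₀ / (1 + (n₀−1)/N) = 114.40 / 1.573 = 72.73
Round up: n = 73.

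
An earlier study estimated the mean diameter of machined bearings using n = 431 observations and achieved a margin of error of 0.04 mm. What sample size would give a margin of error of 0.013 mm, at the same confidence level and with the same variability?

Margin of error scales as 1/√n, so n₂ = n₁·(E₁/E₂)².
n₂ = 431 × (0.04/0.013)² = 431 × 9.467 = 4080.28
Round up: n₂ = 4081.

n = 4081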